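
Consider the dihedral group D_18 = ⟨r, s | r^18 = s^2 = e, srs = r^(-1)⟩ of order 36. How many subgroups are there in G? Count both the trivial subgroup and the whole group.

45

|G| = 36, so by Lagrange every subgroup order divides 36. Divisors: 1, 2, 3, 4, 6, 9, 12, 18, 36.
Subgroups by order — order 1: 1; order 2: 19; order 3: 1; order 4: 9; order 6: 7; order 9: 1; order 12: 3; order 18: 3; order 36: 1.
Total: 1 + 19 + 1 + 9 + 7 + 1 + 3 + 3 + 1 = 45.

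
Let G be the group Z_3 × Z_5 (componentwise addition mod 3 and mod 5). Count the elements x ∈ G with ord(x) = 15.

8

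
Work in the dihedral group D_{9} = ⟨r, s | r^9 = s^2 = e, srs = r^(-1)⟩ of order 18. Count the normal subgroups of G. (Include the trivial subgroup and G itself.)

G has 16 subgroups. Checking conjugation-invariance by order — order 1: 1/1 normal; order 2: 0/9 normal; order 3: 1/1 normal; order 6: 0/3 normal; order 9: 1/1 normal; order 18: 1/1 normal.
Total normal subgroups: 4.

4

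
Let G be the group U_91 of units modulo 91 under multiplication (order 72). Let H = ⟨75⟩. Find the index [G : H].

12

|⟨75⟩| = 6 and |G| = 72.
By Lagrange, [G : H] = |G|/|H| = 72/6 = 12.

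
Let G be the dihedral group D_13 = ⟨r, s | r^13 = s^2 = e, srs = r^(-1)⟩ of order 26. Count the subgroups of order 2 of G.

13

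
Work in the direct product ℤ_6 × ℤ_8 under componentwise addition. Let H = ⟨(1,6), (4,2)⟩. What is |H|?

24

|⟨(1,6)⟩| = 12 and |⟨(4,2)⟩| = 12, so |H| is a multiple of lcm(12, 12) = 12 and divides |G| = 48.
Closing under the operation: H = {(0,0), (0,2), (0,4), (0,6), (1,0), (1,2), (1,4), (1,6), (2,0), (2,2), (2,4), (2,6), (3,0), (3,2), (3,4), (3,6), (4,0), (4,2), (4,4), (4,6), (5,0), (5,2), (5,4), (5,6)}, so |H| = 24.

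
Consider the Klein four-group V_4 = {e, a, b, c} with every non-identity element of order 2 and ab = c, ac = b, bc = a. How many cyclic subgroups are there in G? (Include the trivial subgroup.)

Each element a generates a cyclic subgroup ⟨a⟩; distinct elements may generate the same one (a cyclic group of order d has φ(d) generators).
Cyclic subgroups by order — order 1: 1; order 2: 3.
Total: 4.

4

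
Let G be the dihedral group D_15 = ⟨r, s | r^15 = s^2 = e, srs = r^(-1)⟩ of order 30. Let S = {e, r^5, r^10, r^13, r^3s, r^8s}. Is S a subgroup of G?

No

r^13 ∈ S but its inverse r^2 ∉ S, so S is not a subgroup.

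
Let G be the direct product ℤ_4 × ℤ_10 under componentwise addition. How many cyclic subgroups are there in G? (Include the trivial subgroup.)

Each element a generates a cyclic subgroup ⟨a⟩; distinct elements may generate the same one (a cyclic group of order d has φ(d) generators).
Cyclic subgroups by order — order 1: 1; order 2: 3; order 4: 2; order 5: 1; order 10: 3; order 20: 2.
Total: 12.

12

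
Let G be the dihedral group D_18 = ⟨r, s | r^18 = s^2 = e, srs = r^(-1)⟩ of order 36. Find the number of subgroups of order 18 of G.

|G| = 36 and 18 | 36, so subgroups of order 18 are possible by Lagrange.
The subgroups of order 18 are: {e, r, r^2, r^3, r^4, r^5, r^6, r^7, r^8, r^9, r^10, r^11, r^12, r^13, r^14, r^15, r^16, r^17}; {e, r^2, r^4, r^6, r^8, r^10, r^12, r^14, r^16, s, r^2s, r^4s, r^6s, r^8s, r^10s, r^12s, r^14s, r^16s}; {e, r^2, r^4, r^6, r^8, r^10, r^12, r^14, r^16, rs, r^3s, r^5s, r^7s, r^9s, r^11s, r^13s, r^15s, r^17s}.
So G has 3 subgroups of order 18.

3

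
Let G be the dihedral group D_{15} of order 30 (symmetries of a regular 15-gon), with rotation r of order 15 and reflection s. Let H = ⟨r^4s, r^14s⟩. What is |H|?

6

|⟨r^4s⟩| = 2 and |⟨r^14s⟩| = 2, so |H| is a multiple of lcm(2, 2) = 2 and divides |G| = 30.
Closing under the operation: H = {e, r^5, r^10, r^4s, r^9s, r^14s}, so |H| = 6.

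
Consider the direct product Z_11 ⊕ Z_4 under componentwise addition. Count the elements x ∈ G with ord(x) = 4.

2

An element (a,b) has order lcm(ord(a), ord(b)); count pairs with lcm equal to 4.
Enumerating gives 2 such elements.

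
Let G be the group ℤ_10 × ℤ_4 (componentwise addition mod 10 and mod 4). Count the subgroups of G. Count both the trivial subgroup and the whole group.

|G| = 40, so by Lagrange every subgroup order divides 40. Divisors: 1, 2, 4, 5, 8, 10, 20, 40.
Subgroups by order — order 1: 1; order 2: 3; order 4: 3; order 5: 1; order 8: 1; order 10: 3; order 20: 3; order 40: 1.
Total: 1 + 3 + 3 + 1 + 1 + 3 + 3 + 1 = 16.

16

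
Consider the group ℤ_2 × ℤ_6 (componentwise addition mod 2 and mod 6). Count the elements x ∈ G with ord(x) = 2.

3

An element (a,b) has order lcm(ord(a), ord(b)); count pairs with lcm equal to 2.
Enumerating gives 3 such elements.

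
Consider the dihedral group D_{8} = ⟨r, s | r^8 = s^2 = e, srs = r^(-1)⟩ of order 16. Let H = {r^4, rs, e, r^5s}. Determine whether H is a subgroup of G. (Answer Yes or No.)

Yes

|H| = 4 divides |G| = 16, consistent with Lagrange.
H contains the identity, every element's inverse is in H, and H is closed under ·: it is a subgroup.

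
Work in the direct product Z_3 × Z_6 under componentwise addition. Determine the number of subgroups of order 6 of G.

|G| = 18 and 6 | 18, so subgroups of order 6 are possible by Lagrange.
The subgroups of order 6 are: {(0,0), (0,1), (0,2), (0,3), (0,4), (0,5)}; {(0,0), (0,3), (1,0), (1,3), (2,0), (2,3)}; {(0,0), (0,3), (1,1), (1,4), (2,2), (2,5)}; {(0,0), (0,3), (1,2), (1,5), (2,1), (2,4)}.
So G has 4 subgroups of order 6.

4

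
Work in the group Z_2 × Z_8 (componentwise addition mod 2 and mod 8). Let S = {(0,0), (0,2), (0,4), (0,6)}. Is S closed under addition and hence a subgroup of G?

|S| = 4 divides |G| = 16, consistent with Lagrange.
S contains the identity, every element's inverse is in S, and S is closed under +: it is a subgroup.
In fact S = ⟨(0,2)⟩.

Yes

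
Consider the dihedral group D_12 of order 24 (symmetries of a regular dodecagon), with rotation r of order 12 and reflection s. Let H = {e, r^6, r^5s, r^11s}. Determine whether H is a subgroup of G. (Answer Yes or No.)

Yes

|H| = 4 divides |G| = 24, consistent with Lagrange.
H contains the identity, every element's inverse is in H, and H is closed under ·: it is a subgroup.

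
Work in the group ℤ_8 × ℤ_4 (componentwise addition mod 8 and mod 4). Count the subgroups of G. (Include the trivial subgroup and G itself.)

|G| = 32, so by Lagrange every subgroup order divides 32. Divisors: 1, 2, 4, 8, 16, 32.
Subgroups by order — order 1: 1; order 2: 3; order 4: 7; order 8: 7; order 16: 3; order 32: 1.
Total: 1 + 3 + 7 + 7 + 3 + 1 = 22.

22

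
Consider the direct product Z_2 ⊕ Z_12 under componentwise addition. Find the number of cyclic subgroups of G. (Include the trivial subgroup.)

12

A cyclic subgroup of order d is generated by each of its φ(d) elements of order d, so the cyclic subgroups of order d number (#elements of order d)/φ(d).
Cyclic subgroups by order — order 1: 1; order 2: 3; order 3: 1; order 4: 2; order 6: 3; order 12: 2.
Total: 12.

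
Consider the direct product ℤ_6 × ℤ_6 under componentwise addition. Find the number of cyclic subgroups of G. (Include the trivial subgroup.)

20

Group the elements of G by the cyclic subgroup they generate; each cyclic subgroup of order d accounts for φ(d) elements.
Cyclic subgroups by order — order 1: 1; order 2: 3; order 3: 4; order 6: 12.
Total: 20.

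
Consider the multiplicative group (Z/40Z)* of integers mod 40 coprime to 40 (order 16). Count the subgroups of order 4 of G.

|G| = 16 and 4 | 16, so subgroups of order 4 are possible by Lagrange.
The subgroups of order 4 are: {1, 9, 11, 19}; {1, 11, 21, 31}; {1, 11, 29, 39}; {1, 9, 13, 37}; … (11 in all).
So G has 11 subgroups of order 4.

11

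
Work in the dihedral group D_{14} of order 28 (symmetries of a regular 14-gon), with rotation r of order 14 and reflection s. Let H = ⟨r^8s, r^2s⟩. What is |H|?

14

|⟨r^8s⟩| = 2 and |⟨r^2s⟩| = 2, so |H| is a multiple of lcm(2, 2) = 2 and divides |G| = 28.
Closing under the operation: H = {e, r^2, r^4, r^6, r^8, r^10, r^12, s, r^2s, r^4s, r^6s, r^8s, r^10s, r^12s}, so |H| = 14.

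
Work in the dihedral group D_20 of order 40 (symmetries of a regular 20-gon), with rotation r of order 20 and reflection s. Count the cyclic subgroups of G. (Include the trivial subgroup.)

Each element a generates a cyclic subgroup ⟨a⟩; distinct elements may generate the same one (a cyclic group of order d has φ(d) generators).
Cyclic subgroups by order — order 1: 1; order 2: 21; order 4: 1; order 5: 1; order 10: 1; order 20: 1.
Total: 26.

26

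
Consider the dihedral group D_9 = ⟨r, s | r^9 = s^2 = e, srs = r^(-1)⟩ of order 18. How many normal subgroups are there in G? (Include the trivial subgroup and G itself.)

4

G has 16 subgroups. Checking conjugation-invariance by order — order 1: 1/1 normal; order 2: 0/9 normal; order 3: 1/1 normal; order 6: 0/3 normal; order 9: 1/1 normal; order 18: 1/1 normal.
Total normal subgroups: 4.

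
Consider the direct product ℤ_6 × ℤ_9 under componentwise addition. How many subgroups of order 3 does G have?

4

|G| = 54 and 3 | 54, so subgroups of order 3 are possible by Lagrange.
The subgroups of order 3 are: {(0,0), (0,3), (0,6)}; {(0,0), (2,0), (4,0)}; {(0,0), (2,3), (4,6)}; {(0,0), (2,6), (4,3)}.
So G has 4 subgroups of order 3.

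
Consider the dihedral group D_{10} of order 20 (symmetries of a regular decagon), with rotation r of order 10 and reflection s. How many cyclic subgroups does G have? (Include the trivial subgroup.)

14

Group the elements of G by the cyclic subgroup they generate; each cyclic subgroup of order d accounts for φ(d) elements.
Cyclic subgroups by order — order 1: 1; order 2: 11; order 5: 1; order 10: 1.
Total: 14.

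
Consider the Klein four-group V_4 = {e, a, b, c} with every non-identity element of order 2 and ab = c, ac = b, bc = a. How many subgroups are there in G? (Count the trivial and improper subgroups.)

|G| = 4, so by Lagrange every subgroup order divides 4. Divisors: 1, 2, 4.
Subgroups by order — order 1: 1; order 2: 3; order 4: 1.
Total: 1 + 3 + 1 = 5.

5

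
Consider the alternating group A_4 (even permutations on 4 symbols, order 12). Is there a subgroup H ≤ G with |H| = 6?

6 | 12, so Lagrange does not rule it out; but checking all subgroups of G, none has order 6.
(A_4 is the standard example that the converse of Lagrange fails.)

No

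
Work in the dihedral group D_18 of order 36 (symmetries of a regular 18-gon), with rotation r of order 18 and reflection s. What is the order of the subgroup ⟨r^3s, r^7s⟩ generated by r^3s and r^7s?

|⟨r^3s⟩| = 2 and |⟨r^7s⟩| = 2, so |H| is a multiple of lcm(2, 2) = 2 and divides |G| = 36.
Closing under the operation: H = {e, r^2, r^4, r^6, r^8, r^10, r^12, r^14, r^16, rs, r^3s, r^5s, r^7s, r^9s, r^11s, r^13s, r^15s, r^17s}, so |H| = 18.

18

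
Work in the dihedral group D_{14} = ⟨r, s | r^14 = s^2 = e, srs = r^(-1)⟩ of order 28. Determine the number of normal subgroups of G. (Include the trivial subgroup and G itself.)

7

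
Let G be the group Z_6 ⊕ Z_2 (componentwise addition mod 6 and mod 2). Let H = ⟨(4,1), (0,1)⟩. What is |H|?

6

|⟨(4,1)⟩| = 6 and |⟨(0,1)⟩| = 2, so |H| is a multiple of lcm(6, 2) = 6 and divides |G| = 12.
Closing under the operation: H = {(0,0), (0,1), (2,0), (2,1), (4,0), (4,1)}, so |H| = 6.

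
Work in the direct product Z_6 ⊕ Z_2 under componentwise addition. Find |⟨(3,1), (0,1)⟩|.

4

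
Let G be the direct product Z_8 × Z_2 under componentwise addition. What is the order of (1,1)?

The order of (1,1) in Z_8 × Z_2 is lcm(ord(1) in Z_8, ord(1) in Z_2).
ord(1) = 8 and ord(1) = 2, so |⟨(1,1)⟩| = lcm(8, 2) = 8.

8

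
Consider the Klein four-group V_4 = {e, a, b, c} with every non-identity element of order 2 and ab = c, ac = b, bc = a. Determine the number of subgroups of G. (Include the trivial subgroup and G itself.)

|G| = 4, so by Lagrange every subgroup order divides 4. Divisors: 1, 2, 4.
Subgroups by order — order 1: 1; order 2: 3; order 4: 1.
Total: 1 + 3 + 1 = 5.

5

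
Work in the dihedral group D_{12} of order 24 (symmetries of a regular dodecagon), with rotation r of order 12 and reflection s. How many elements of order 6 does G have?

2

The elements of order 6 are: r^2, r^10.
That's 2.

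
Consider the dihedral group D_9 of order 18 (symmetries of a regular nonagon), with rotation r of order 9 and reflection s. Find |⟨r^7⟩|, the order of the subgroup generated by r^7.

Computing powers of r^7: the smallest k with (r^7)^k = e is k = 9.

9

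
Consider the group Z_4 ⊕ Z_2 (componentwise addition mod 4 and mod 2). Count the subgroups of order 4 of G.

|G| = 8 and 4 | 8, so subgroups of order 4 are possible by Lagrange.
The subgroups of order 4 are: {(0,0), (0,1), (2,0), (2,1)}; {(0,0), (1,0), (2,0), (3,0)}; {(0,0), (1,1), (2,0), (3,1)}.
So G has 3 subgroups of order 4.

3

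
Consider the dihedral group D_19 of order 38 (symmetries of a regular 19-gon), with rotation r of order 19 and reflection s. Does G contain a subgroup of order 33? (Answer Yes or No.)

No

33 does not divide |G| = 38, so by Lagrange no subgroup of order 33 exists.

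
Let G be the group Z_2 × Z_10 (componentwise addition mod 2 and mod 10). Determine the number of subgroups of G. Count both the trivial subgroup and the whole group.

|G| = 20, so by Lagrange every subgroup order divides 20. Divisors: 1, 2, 4, 5, 10, 20.
Subgroups by order — order 1: 1; order 2: 3; order 4: 1; order 5: 1; order 10: 3; order 20: 1.
Total: 1 + 3 + 1 + 1 + 3 + 1 = 10.

10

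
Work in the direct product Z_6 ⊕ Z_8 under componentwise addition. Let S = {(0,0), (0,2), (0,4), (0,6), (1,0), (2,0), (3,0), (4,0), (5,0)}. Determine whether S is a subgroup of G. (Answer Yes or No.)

|S| = 9 does not divide |G| = 48, so by Lagrange S is not a subgroup.

No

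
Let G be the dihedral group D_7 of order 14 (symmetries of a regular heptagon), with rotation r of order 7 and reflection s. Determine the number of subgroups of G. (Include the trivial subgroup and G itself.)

10

|G| = 14, so by Lagrange every subgroup order divides 14. Divisors: 1, 2, 7, 14.
Subgroups by order — order 1: 1; order 2: 7; order 7: 1; order 14: 1.
Total: 1 + 7 + 1 + 1 = 10.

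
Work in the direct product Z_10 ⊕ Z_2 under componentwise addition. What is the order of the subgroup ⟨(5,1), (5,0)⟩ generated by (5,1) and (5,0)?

4

|⟨(5,1)⟩| = 2 and |⟨(5,0)⟩| = 2, so |H| is a multiple of lcm(2, 2) = 2 and divides |G| = 20.
Closing under the operation: H = {(0,0), (0,1), (5,0), (5,1)}, so |H| = 4.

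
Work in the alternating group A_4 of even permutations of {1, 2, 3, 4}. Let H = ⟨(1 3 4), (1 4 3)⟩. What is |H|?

|⟨(1 3 4)⟩| = 3 and |⟨(1 4 3)⟩| = 3, so |H| is a multiple of lcm(3, 3) = 3 and divides |G| = 12.
Closing under the operation: H = {e, (1 3 4), (1 4 3)}, so |H| = 3.

3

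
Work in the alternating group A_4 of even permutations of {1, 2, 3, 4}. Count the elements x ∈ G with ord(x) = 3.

8

The elements of order 3 are: (2 3 4), (2 4 3), (1 2 3), (1 2 4), (1 3 2), (1 3 4), (1 4 2), (1 4 3).
That's 8.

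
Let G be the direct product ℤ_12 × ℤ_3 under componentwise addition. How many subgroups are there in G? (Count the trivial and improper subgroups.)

18

|G| = 36, so by Lagrange every subgroup order divides 36. Divisors: 1, 2, 3, 4, 6, 9, 12, 18, 36.
Subgroups by order — order 1: 1; order 2: 1; order 3: 4; order 4: 1; order 6: 4; order 9: 1; order 12: 4; order 18: 1; order 36: 1.
Total: 1 + 1 + 4 + 1 + 4 + 1 + 4 + 1 + 1 = 18.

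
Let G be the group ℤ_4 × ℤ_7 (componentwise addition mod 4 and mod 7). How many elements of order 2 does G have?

1

An element (a,b) has order lcm(ord(a), ord(b)); count pairs with lcm equal to 2.
Enumerating gives 1 such elements.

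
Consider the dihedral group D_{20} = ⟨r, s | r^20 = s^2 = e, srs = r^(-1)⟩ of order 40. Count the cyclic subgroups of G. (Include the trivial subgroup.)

26

Each element a generates a cyclic subgroup ⟨a⟩; distinct elements may generate the same one (a cyclic group of order d has φ(d) generators).
Cyclic subgroups by order — order 1: 1; order 2: 21; order 4: 1; order 5: 1; order 10: 1; order 20: 1.
Total: 26.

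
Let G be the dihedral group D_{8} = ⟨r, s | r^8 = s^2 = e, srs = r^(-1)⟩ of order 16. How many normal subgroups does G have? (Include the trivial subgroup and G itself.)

G has 19 subgroups. Checking conjugation-invariance by order — order 1: 1/1 normal; order 2: 1/9 normal; order 4: 1/5 normal; order 8: 3/3 normal; order 16: 1/1 normal.
Total normal subgroups: 7.

7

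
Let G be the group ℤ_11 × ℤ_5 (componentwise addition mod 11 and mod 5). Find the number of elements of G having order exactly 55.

40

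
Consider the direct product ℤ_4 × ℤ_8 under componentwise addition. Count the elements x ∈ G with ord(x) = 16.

0

An element (a,b) has order lcm(ord(a), ord(b)); count pairs with lcm equal to 16.
Enumerating gives 0 such elements.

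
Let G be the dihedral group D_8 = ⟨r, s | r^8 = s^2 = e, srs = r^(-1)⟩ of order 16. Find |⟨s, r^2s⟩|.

8

|⟨s⟩| = 2 and |⟨r^2s⟩| = 2, so |H| is a multiple of lcm(2, 2) = 2 and divides |G| = 16.
Closing under the operation: H = {e, r^2, r^4, r^6, s, r^2s, r^4s, r^6s}, so |H| = 8.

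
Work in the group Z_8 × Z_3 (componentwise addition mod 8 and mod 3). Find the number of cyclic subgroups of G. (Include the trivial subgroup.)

Group the elements of G by the cyclic subgroup they generate; each cyclic subgroup of order d accounts for φ(d) elements.
Cyclic subgroups by order — order 1: 1; order 2: 1; order 3: 1; order 4: 1; order 6: 1; order 8: 1; order 12: 1; order 24: 1.
Total: 8.

8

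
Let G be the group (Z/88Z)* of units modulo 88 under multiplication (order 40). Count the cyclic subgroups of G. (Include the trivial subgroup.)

Each element a generates a cyclic subgroup ⟨a⟩; distinct elements may generate the same one (a cyclic group of order d has φ(d) generators).
Cyclic subgroups by order — order 1: 1; order 2: 7; order 5: 1; order 10: 7.
Total: 16.

16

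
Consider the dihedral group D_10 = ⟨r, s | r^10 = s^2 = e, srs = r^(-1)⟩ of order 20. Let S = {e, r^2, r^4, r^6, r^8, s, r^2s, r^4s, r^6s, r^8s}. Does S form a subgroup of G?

Yes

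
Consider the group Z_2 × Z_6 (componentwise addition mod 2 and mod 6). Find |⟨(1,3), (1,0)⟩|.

4

|⟨(1,3)⟩| = 2 and |⟨(1,0)⟩| = 2, so |H| is a multiple of lcm(2, 2) = 2 and divides |G| = 12.
Closing under the operation: H = {(0,0), (0,3), (1,0), (1,3)}, so |H| = 4.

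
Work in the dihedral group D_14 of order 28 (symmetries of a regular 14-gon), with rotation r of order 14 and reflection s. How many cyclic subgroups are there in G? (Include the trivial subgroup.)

18

Group the elements of G by the cyclic subgroup they generate; each cyclic subgroup of order d accounts for φ(d) elements.
Cyclic subgroups by order — order 1: 1; order 2: 15; order 7: 1; order 14: 1.
Total: 18.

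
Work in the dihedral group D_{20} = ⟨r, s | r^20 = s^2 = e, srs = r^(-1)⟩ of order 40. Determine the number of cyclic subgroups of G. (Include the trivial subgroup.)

26

Each element a generates a cyclic subgroup ⟨a⟩; distinct elements may generate the same one (a cyclic group of order d has φ(d) generators).
Cyclic subgroups by order — order 1: 1; order 2: 21; order 4: 1; order 5: 1; order 10: 1; order 20: 1.
Total: 26.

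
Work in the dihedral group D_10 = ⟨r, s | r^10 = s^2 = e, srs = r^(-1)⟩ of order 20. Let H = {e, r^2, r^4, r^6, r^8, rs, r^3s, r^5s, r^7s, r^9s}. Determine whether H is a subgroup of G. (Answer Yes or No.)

|H| = 10 divides |G| = 20, consistent with Lagrange.
H contains the identity, every element's inverse is in H, and H is closed under ·: it is a subgroup.

Yes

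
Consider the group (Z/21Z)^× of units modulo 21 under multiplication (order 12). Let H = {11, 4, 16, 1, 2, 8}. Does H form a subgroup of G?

Yes

|H| = 6 divides |G| = 12, consistent with Lagrange.
H contains the identity, every element's inverse is in H, and H is closed under ·: it is a subgroup.
In fact H = ⟨2⟩.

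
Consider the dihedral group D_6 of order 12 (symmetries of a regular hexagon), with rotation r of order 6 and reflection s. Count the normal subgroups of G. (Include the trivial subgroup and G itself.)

G has 16 subgroups. Checking conjugation-invariance by order — order 1: 1/1 normal; order 2: 1/7 normal; order 3: 1/1 normal; order 4: 0/3 normal; order 6: 3/3 normal; order 12: 1/1 normal.
Total normal subgroups: 7.

7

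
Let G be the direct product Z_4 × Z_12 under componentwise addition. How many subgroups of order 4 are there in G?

7

|G| = 48 and 4 | 48, so subgroups of order 4 are possible by Lagrange.
The subgroups of order 4 are: {(0,0), (0,3), (0,6), (0,9)}; {(0,0), (0,6), (2,0), (2,6)}; {(0,0), (0,6), (2,3), (2,9)}; {(0,0), (1,0), (2,0), (3,0)}; … (7 in all).
So G has 7 subgroups of order 4.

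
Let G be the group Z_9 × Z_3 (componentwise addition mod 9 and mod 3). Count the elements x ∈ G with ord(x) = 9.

18

An element (a,b) has order lcm(ord(a), ord(b)); count pairs with lcm equal to 9.
Enumerating gives 18 such elements.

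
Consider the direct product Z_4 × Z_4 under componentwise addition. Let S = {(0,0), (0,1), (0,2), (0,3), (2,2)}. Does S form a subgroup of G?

No

|S| = 5 does not divide |G| = 16, so by Lagrange S is not a subgroup.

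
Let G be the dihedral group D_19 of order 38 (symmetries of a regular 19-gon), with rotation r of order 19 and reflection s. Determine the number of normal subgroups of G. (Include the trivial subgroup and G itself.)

3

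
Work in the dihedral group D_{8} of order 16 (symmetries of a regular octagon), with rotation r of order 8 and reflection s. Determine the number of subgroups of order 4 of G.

5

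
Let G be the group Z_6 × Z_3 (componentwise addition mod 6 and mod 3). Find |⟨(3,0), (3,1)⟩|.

|⟨(3,0)⟩| = 2 and |⟨(3,1)⟩| = 6, so |H| is a multiple of lcm(2, 6) = 6 and divides |G| = 18.
Closing under the operation: H = {(0,0), (0,1), (0,2), (3,0), (3,1), (3,2)}, so |H| = 6.

6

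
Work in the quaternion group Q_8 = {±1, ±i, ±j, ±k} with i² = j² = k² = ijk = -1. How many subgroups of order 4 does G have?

3

|G| = 8 and 4 | 8, so subgroups of order 4 are possible by Lagrange.
The subgroups of order 4 are: {1, -1, i, -i}; {1, -1, j, -j}; {1, -1, k, -k}.
So G has 3 subgroups of order 4.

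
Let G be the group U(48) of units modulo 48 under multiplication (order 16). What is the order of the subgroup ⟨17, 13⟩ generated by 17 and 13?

8

|⟨17⟩| = 2 and |⟨13⟩| = 4, so |H| is a multiple of lcm(2, 4) = 4 and divides |G| = 16.
Closing under the operation: H = {1, 5, 13, 17, 25, 29, 37, 41}, so |H| = 8.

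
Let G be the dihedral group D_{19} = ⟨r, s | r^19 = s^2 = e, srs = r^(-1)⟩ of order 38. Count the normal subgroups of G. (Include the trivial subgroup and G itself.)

G has 22 subgroups. Checking conjugation-invariance by order — order 1: 1/1 normal; order 2: 0/19 normal; order 19: 1/1 normal; order 38: 1/1 normal.
Total normal subgroups: 3.

3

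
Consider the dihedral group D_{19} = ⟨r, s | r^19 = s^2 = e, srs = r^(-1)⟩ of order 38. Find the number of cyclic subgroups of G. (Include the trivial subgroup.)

21

Each element a generates a cyclic subgroup ⟨a⟩; distinct elements may generate the same one (a cyclic group of order d has φ(d) generators).
Cyclic subgroups by order — order 1: 1; order 2: 19; order 19: 1.
Total: 21.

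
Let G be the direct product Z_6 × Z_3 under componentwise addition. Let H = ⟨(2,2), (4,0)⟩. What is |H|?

9

|⟨(2,2)⟩| = 3 and |⟨(4,0)⟩| = 3, so |H| is a multiple of lcm(3, 3) = 3 and divides |G| = 18.
Closing under the operation: H = {(0,0), (0,1), (0,2), (2,0), (2,1), (2,2), (4,0), (4,1), (4,2)}, so |H| = 9.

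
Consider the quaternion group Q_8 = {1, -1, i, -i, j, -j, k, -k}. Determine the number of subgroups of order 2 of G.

|G| = 8 and 2 | 8, so subgroups of order 2 are possible by Lagrange.
The subgroups of order 2 are: {1, -1}.
So G has 1 subgroup of order 2.

1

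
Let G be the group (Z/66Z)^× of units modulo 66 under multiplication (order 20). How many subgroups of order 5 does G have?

1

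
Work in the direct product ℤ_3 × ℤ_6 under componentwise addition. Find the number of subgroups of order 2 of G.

|G| = 18 and 2 | 18, so subgroups of order 2 are possible by Lagrange.
The subgroups of order 2 are: {(0,0), (0,3)}.
So G has 1 subgroup of order 2.

1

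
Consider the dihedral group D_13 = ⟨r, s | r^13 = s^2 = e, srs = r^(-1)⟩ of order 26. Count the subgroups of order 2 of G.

13

|G| = 26 and 2 | 26, so subgroups of order 2 are possible by Lagrange.
The subgroups of order 2 are: {e, r^10s}; {e, r^11s}; {e, r^12s}; {e, r^2s}; … (13 in all).
So G has 13 subgroups of order 2.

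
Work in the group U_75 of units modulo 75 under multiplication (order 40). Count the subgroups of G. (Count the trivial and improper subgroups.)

|G| = 40, so by Lagrange every subgroup order divides 40. Divisors: 1, 2, 4, 5, 8, 10, 20, 40.
Subgroups by order — order 1: 1; order 2: 3; order 4: 3; order 5: 1; order 8: 1; order 10: 3; order 20: 3; order 40: 1.
Total: 1 + 3 + 3 + 1 + 1 + 3 + 3 + 1 = 16.

16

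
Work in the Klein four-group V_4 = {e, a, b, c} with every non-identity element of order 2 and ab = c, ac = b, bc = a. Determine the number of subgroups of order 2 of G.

3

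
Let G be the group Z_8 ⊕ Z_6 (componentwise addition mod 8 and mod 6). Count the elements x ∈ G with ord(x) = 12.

An element (a,b) has order lcm(ord(a), ord(b)); count pairs with lcm equal to 12.
Enumerating gives 8 such elements.

8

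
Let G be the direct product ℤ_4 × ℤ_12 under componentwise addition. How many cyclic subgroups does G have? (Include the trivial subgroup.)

Each element a generates a cyclic subgroup ⟨a⟩; distinct elements may generate the same one (a cyclic group of order d has φ(d) generators).
Cyclic subgroups by order — order 1: 1; order 2: 3; order 3: 1; order 4: 6; order 6: 3; order 12: 6.
Total: 20.

20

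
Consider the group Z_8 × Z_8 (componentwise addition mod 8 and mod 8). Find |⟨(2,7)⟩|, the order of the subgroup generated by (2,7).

8

The order of (2,7) in Z_8 × Z_8 is lcm(ord(2) in Z_8, ord(7) in Z_8).
ord(2) = 4 and ord(7) = 8, so |⟨(2,7)⟩| = lcm(4, 8) = 8.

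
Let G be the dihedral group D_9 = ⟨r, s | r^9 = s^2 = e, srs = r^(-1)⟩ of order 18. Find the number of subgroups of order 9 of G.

1

|G| = 18 and 9 | 18, so subgroups of order 9 are possible by Lagrange.
The subgroups of order 9 are: {e, r, r^2, r^3, r^4, r^5, r^6, r^7, r^8}.
So G has 1 subgroup of order 9.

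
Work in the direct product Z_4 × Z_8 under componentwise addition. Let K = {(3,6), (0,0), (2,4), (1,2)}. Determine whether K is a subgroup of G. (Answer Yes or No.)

Yes

|K| = 4 divides |G| = 32, consistent with Lagrange.
K contains the identity, every element's inverse is in K, and K is closed under +: it is a subgroup.
In fact K = ⟨(1,2)⟩.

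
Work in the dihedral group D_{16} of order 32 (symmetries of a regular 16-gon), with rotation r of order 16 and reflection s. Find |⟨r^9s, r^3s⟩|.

16

|⟨r^9s⟩| = 2 and |⟨r^3s⟩| = 2, so |H| is a multiple of lcm(2, 2) = 2 and divides |G| = 32.
Closing under the operation: H = {e, r^2, r^4, r^6, r^8, r^10, r^12, r^14, rs, r^3s, r^5s, r^7s, r^9s, r^11s, r^13s, r^15s}, so |H| = 16.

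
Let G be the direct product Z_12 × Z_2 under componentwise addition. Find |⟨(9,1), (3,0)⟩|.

|⟨(9,1)⟩| = 4 and |⟨(3,0)⟩| = 4, so |H| is a multiple of lcm(4, 4) = 4 and divides |G| = 24.
Closing under the operation: H = {(0,0), (0,1), (3,0), (3,1), (6,0), (6,1), (9,0), (9,1)}, so |H| = 8.

8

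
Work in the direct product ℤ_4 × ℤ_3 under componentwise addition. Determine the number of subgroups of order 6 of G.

|G| = 12 and 6 | 12, so subgroups of order 6 are possible by Lagrange.
The subgroups of order 6 are: {(0,0), (0,1), (0,2), (2,0), (2,1), (2,2)}.
So G has 1 subgroup of order 6.

1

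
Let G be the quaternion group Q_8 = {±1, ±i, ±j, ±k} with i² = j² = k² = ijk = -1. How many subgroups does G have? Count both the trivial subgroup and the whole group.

6

|G| = 8, so by Lagrange every subgroup order divides 8. Divisors: 1, 2, 4, 8.
Subgroups by order — order 1: 1; order 2: 1; order 4: 3; order 8: 1.
Total: 1 + 1 + 3 + 1 = 6.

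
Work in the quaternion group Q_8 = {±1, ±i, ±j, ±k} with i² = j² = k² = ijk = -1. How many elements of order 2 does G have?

1

The elements of order 2 are: -1.
That's 1.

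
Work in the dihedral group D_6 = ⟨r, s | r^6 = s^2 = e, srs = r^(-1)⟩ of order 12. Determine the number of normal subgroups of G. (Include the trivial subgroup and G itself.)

7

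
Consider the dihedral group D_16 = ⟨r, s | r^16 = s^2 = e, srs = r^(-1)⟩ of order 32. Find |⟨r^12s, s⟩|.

8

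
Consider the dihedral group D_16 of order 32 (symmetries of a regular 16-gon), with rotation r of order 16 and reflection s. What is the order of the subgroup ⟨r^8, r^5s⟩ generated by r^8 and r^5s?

|⟨r^8⟩| = 2 and |⟨r^5s⟩| = 2, so |H| is a multiple of lcm(2, 2) = 2 and divides |G| = 32.
Closing under the operation: H = {e, r^8, r^5s, r^13s}, so |H| = 4.

4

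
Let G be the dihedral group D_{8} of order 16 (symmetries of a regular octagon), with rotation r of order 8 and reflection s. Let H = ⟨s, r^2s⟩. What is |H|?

8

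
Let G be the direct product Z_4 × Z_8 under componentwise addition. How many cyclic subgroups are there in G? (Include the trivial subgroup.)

A cyclic subgroup of order d is generated by each of its φ(d) elements of order d, so the cyclic subgroups of order d number (#elements of order d)/φ(d).
Cyclic subgroups by order — order 1: 1; order 2: 3; order 4: 6; order 8: 4.
Total: 14.

14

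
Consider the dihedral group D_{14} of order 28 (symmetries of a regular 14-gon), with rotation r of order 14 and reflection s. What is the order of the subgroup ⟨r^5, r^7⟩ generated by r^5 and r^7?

14

|⟨r^5⟩| = 14 and |⟨r^7⟩| = 2, so |H| is a multiple of lcm(14, 2) = 14 and divides |G| = 28.
Closing under the operation: H = {e, r, r^2, r^3, r^4, r^5, r^6, r^7, r^8, r^9, r^10, r^11, r^12, r^13}, so |H| = 14.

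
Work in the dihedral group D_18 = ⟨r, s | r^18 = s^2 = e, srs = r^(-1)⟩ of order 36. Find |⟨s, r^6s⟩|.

6

|⟨s⟩| = 2 and |⟨r^6s⟩| = 2, so |H| is a multiple of lcm(2, 2) = 2 and divides |G| = 36.
Closing under the operation: H = {e, r^6, r^12, s, r^6s, r^12s}, so |H| = 6.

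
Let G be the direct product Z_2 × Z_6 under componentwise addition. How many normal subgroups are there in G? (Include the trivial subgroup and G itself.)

10

G is abelian, so every subgroup is normal.
G has 10 subgroups in total, hence 10 normal subgroups.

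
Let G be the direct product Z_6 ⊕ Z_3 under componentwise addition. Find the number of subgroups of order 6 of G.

|G| = 18 and 6 | 18, so subgroups of order 6 are possible by Lagrange.
The subgroups of order 6 are: {(0,0), (0,1), (0,2), (3,0), (3,1), (3,2)}; {(0,0), (1,0), (2,0), (3,0), (4,0), (5,0)}; {(0,0), (1,1), (2,2), (3,0), (4,1), (5,2)}; {(0,0), (1,2), (2,1), (3,0), (4,2), (5,1)}.
So G has 4 subgroups of order 6.

4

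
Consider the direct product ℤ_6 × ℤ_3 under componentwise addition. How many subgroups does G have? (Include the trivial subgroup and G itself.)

12

|G| = 18, so by Lagrange every subgroup order divides 18. Divisors: 1, 2, 3, 6, 9, 18.
Subgroups by order — order 1: 1; order 2: 1; order 3: 4; order 6: 4; order 9: 1; order 18: 1.
Total: 1 + 1 + 4 + 4 + 1 + 1 = 12.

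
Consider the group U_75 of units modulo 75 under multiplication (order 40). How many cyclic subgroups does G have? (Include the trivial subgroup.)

12

A cyclic subgroup of order d is generated by each of its φ(d) elements of order d, so the cyclic subgroups of order d number (#elements of order d)/φ(d).
Cyclic subgroups by order — order 1: 1; order 2: 3; order 4: 2; order 5: 1; order 10: 3; order 20: 2.
Total: 12.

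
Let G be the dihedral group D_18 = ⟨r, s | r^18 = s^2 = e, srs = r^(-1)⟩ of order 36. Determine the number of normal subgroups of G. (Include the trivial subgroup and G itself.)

9

G has 45 subgroups. Checking conjugation-invariance by order — order 1: 1/1 normal; order 2: 1/19 normal; order 3: 1/1 normal; order 4: 0/9 normal; order 6: 1/7 normal; order 9: 1/1 normal; order 12: 0/3 normal; order 18: 3/3 normal; order 36: 1/1 normal.
Total normal subgroups: 9.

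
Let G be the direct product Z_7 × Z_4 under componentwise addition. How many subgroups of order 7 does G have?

|G| = 28 and 7 | 28, so subgroups of order 7 are possible by Lagrange.
The subgroups of order 7 are: {(0,0), (1,0), (2,0), (3,0), (4,0), (5,0), (6,0)}.
So G has 1 subgroup of order 7.

1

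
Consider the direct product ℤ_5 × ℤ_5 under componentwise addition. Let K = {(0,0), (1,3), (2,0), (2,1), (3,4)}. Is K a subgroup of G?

(2,0) ∈ K but its inverse (3,0) ∉ K, so K is not a subgroup.

No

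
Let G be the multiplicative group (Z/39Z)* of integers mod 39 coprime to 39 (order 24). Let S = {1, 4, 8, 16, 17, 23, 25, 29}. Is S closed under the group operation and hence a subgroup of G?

16 ∈ S but its inverse 22 ∉ S, so S is not a subgroup.

No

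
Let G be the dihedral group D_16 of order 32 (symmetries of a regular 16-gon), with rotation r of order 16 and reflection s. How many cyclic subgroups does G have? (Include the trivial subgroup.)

21

A cyclic subgroup of order d is generated by each of its φ(d) elements of order d, so the cyclic subgroups of order d number (#elements of order d)/φ(d).
Cyclic subgroups by order — order 1: 1; order 2: 17; order 4: 1; order 8: 1; order 16: 1.
Total: 21.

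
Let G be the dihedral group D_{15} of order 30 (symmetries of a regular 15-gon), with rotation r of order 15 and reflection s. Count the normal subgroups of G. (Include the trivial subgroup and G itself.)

G has 28 subgroups. Checking conjugation-invariance by order — order 1: 1/1 normal; order 2: 0/15 normal; order 3: 1/1 normal; order 5: 1/1 normal; order 6: 0/5 normal; order 10: 0/3 normal; order 15: 1/1 normal; order 30: 1/1 normal.
Total normal subgroups: 5.

5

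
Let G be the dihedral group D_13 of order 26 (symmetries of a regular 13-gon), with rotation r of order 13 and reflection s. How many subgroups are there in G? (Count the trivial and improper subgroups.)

16

|G| = 26, so by Lagrange every subgroup order divides 26. Divisors: 1, 2, 13, 26.
Subgroups by order — order 1: 1; order 2: 13; order 13: 1; order 26: 1.
Total: 1 + 13 + 1 + 1 = 16.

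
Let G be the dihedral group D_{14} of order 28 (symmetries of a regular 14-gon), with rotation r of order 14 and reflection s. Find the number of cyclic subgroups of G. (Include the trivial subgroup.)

Group the elements of G by the cyclic subgroup they generate; each cyclic subgroup of order d accounts for φ(d) elements.
Cyclic subgroups by order — order 1: 1; order 2: 15; order 7: 1; order 14: 1.
Total: 18.

18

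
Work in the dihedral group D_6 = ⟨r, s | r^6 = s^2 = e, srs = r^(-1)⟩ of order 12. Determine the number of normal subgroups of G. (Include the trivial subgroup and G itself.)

7

G has 16 subgroups. Checking conjugation-invariance by order — order 1: 1/1 normal; order 2: 1/7 normal; order 3: 1/1 normal; order 4: 0/3 normal; order 6: 3/3 normal; order 12: 1/1 normal.
Total normal subgroups: 7.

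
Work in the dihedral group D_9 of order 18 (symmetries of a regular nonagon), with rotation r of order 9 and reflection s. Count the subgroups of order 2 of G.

|G| = 18 and 2 | 18, so subgroups of order 2 are possible by Lagrange.
The subgroups of order 2 are: {e, r^2s}; {e, r^3s}; {e, r^4s}; {e, r^5s}; … (9 in all).
So G has 9 subgroups of order 2.

9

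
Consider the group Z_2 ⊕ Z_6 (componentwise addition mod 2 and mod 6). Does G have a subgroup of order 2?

Yes

2 | 12. A subgroup of order 2 is {(0,0), (0,3)}.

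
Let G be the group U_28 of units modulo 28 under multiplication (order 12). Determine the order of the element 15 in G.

2

Compute successive powers of 15 mod 28: 15, 1; 15^2 ≡ 1 (mod 28).
So |⟨15⟩| = 2.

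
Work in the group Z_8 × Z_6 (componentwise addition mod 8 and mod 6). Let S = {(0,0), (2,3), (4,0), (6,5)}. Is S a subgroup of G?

(6,5) ∈ S but its inverse (2,1) ∉ S, so S is not a subgroup.

No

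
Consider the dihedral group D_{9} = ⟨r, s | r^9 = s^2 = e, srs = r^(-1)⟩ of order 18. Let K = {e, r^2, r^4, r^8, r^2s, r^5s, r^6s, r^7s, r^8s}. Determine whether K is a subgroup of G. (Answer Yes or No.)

No

r^4 ∈ K but its inverse r^5 ∉ K, so K is not a subgroup.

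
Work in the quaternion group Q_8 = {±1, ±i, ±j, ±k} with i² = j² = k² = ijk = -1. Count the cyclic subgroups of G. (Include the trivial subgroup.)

5

A cyclic subgroup of order d is generated by each of its φ(d) elements of order d, so the cyclic subgroups of order d number (#elements of order d)/φ(d).
Cyclic subgroups by order — order 1: 1; order 2: 1; order 4: 3.
Total: 5.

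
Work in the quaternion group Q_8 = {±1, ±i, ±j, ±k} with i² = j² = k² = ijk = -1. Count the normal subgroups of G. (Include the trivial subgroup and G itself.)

6

G has 6 subgroups. Checking conjugation-invariance by order — order 1: 1/1 normal; order 2: 1/1 normal; order 4: 3/3 normal; order 8: 1/1 normal.
Total normal subgroups: 6.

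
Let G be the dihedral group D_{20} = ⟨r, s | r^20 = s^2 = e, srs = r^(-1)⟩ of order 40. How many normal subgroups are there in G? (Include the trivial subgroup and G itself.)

9

G has 48 subgroups. Checking conjugation-invariance by order — order 1: 1/1 normal; order 2: 1/21 normal; order 4: 1/11 normal; order 5: 1/1 normal; order 8: 0/5 normal; order 10: 1/5 normal; order 20: 3/3 normal; order 40: 1/1 normal.
Total normal subgroups: 9.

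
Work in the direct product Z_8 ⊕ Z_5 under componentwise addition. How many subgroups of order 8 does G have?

1

|G| = 40 and 8 | 40, so subgroups of order 8 are possible by Lagrange.
The subgroups of order 8 are: {(0,0), (1,0), (2,0), (3,0), (4,0), (5,0), (6,0), (7,0)}.
So G has 1 subgroup of order 8.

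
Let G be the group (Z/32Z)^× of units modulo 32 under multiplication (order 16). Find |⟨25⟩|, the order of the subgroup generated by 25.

Compute successive powers of 25 mod 32: 25, 17, 9, 1; 25^4 ≡ 1 (mod 32).
So |⟨25⟩| = 4.

4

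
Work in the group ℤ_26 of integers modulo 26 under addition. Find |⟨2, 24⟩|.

|⟨2⟩| = 13 and |⟨24⟩| = 13, so |H| is a multiple of lcm(13, 13) = 13 and divides |G| = 26.
Closing under the operation: H = {0, 2, 4, 6, 8, 10, 12, 14, 16, 18, 20, 22, 24}, so |H| = 13.

13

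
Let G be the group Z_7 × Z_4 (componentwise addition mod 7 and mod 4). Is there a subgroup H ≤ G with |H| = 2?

Yes

2 | 28. A subgroup of order 2 is {(0,0), (0,2)}.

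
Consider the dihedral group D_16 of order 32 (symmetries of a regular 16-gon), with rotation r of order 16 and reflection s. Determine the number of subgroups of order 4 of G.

|G| = 32 and 4 | 32, so subgroups of order 4 are possible by Lagrange.
The subgroups of order 4 are: {e, r^8, r^2s, r^10s}; {e, r^8, r^3s, r^11s}; {e, r^4, r^8, r^12}; {e, r^8, r^4s, r^12s}; … (9 in all).
So G has 9 subgroups of order 4.

9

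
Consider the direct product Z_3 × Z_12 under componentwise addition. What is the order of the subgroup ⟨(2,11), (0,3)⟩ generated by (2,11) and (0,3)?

|⟨(2,11)⟩| = 12 and |⟨(0,3)⟩| = 4, so |H| is a multiple of lcm(12, 4) = 12 and divides |G| = 36.
Closing under the operation: H = {(0,0), (0,3), (0,6), (0,9), (1,1), (1,4), (1,7), (1,10), (2,2), (2,5), (2,8), (2,11)}, so |H| = 12.

12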